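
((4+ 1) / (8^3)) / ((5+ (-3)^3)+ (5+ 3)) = -5 / 7168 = -0.00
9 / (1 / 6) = 54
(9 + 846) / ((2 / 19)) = 16245 / 2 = 8122.50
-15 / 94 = -0.16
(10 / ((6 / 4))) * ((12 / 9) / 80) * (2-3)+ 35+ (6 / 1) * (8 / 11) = 3886 / 99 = 39.25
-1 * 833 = -833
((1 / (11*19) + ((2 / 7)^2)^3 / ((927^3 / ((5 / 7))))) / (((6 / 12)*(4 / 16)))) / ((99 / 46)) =241420030943278832 / 13573972444940594379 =0.02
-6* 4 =-24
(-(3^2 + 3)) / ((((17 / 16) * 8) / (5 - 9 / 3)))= -48 / 17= -2.82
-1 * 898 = -898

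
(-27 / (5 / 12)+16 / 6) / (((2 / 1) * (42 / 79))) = -18407 / 315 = -58.43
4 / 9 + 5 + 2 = 67 / 9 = 7.44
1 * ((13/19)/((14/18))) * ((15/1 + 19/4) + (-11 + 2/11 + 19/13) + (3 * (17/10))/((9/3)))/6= 14823/8360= 1.77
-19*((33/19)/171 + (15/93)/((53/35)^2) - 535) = 50446416751/4963503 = 10163.47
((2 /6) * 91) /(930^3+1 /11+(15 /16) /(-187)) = 272272 /7219908432771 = 0.00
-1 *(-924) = 924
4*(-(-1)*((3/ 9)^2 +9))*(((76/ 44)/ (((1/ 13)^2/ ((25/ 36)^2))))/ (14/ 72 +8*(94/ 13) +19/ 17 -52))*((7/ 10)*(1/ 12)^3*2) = 0.58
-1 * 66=-66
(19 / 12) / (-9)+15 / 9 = 161 / 108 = 1.49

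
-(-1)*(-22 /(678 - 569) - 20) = -2202 /109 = -20.20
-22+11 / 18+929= 16337 / 18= 907.61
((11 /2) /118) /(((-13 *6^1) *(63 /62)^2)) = -10571 /18265338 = -0.00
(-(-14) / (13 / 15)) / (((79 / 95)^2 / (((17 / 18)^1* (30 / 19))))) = 2826250 / 81133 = 34.83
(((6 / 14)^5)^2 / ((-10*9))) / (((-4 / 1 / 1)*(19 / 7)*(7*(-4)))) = -6561 / 858724756960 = -0.00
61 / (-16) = -61 / 16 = -3.81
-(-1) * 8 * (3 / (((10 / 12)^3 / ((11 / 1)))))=57024 / 125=456.19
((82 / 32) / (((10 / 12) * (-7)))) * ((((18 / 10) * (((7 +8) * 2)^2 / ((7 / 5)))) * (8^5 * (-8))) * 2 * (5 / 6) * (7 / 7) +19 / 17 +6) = 7399931799819 / 33320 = 222086788.71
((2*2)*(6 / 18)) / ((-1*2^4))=-1 / 12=-0.08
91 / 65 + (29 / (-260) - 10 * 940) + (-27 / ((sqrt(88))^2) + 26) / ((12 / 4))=-32226985 / 3432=-9390.15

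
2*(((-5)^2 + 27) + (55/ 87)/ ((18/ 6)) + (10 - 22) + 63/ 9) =94.42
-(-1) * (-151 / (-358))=151 / 358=0.42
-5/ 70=-1/ 14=-0.07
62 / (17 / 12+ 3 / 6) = 744 / 23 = 32.35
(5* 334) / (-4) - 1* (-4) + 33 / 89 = -73537 / 178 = -413.13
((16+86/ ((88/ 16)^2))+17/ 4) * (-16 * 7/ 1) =-312956/ 121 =-2586.41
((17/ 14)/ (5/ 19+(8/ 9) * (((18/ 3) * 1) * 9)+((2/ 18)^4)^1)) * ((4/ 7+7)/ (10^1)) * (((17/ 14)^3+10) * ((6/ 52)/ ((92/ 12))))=32704348112343/ 9675025350914560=0.00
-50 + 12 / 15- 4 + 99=229 / 5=45.80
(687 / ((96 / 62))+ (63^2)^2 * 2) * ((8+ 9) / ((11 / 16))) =779066497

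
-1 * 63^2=-3969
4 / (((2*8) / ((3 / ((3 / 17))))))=17 / 4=4.25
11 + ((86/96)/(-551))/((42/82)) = 6107725/555408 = 11.00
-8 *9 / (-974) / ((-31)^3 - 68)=-12 / 4847111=-0.00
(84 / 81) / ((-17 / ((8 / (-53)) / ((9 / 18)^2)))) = 896 / 24327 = 0.04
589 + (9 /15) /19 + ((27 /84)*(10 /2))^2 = 44063447 /74480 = 591.61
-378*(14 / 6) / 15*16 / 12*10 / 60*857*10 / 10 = -167972 / 15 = -11198.13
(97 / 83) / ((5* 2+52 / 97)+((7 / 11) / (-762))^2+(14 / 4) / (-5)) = 0.12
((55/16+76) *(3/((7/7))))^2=14538969/256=56792.85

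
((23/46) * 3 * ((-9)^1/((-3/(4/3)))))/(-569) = -0.01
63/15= 21/5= 4.20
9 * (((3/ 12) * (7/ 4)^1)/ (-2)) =-63/ 32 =-1.97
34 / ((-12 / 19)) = -323 / 6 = -53.83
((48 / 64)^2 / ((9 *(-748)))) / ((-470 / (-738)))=-369 / 2812480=-0.00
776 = 776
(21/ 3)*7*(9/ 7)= 63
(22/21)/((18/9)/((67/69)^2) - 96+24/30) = -246895/21936117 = -0.01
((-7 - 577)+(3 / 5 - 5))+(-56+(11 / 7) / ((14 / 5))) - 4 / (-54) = -8517007 / 13230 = -643.76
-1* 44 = -44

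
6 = 6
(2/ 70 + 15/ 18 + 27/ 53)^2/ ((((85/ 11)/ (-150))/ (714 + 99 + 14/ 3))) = -6285937257127/ 210590730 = -29849.07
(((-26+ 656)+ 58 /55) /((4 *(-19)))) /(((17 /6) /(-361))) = 989178 /935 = 1057.94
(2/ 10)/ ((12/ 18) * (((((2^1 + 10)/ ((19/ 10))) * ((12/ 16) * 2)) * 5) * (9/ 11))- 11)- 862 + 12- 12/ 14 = -13192331/ 15505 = -850.84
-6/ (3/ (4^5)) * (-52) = 106496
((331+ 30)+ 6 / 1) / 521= 367 / 521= 0.70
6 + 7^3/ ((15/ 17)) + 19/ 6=3979/ 10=397.90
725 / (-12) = -725 / 12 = -60.42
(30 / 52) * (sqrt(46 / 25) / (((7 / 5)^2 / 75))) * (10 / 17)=17.62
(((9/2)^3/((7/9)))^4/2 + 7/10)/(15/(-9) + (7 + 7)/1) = 27795303039302031/3638763520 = 7638667.06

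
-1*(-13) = 13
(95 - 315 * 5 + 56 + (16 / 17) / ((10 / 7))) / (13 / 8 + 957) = -967872 / 651865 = -1.48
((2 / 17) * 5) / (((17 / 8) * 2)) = 40 / 289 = 0.14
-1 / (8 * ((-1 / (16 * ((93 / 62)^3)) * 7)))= 27 / 28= 0.96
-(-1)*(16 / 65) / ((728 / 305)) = 122 / 1183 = 0.10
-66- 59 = -125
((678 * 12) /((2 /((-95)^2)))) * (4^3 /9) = 261075200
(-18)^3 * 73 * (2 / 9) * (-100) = 9460800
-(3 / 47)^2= -9 / 2209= -0.00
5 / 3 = 1.67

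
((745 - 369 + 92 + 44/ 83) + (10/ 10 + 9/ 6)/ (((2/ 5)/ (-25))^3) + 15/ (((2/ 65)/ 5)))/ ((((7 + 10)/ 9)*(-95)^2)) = -7260189003/ 203748400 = -35.63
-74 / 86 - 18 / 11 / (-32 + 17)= -0.75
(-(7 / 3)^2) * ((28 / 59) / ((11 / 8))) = -10976 / 5841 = -1.88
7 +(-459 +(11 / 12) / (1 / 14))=-2635 / 6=-439.17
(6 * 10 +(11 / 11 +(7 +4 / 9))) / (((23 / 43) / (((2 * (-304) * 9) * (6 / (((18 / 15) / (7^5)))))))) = -1353358800640 / 23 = -58841686984.35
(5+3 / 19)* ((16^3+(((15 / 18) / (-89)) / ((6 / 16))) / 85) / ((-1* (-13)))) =5465972344 / 3363399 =1625.13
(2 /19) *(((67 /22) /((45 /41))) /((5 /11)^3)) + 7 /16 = 6066317 /1710000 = 3.55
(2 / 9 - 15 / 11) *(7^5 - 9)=-1898174 / 99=-19173.47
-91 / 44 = -2.07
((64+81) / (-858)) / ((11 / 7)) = -1015 / 9438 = -0.11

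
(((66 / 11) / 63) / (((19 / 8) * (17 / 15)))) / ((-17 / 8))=-640 / 38437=-0.02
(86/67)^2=7396/4489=1.65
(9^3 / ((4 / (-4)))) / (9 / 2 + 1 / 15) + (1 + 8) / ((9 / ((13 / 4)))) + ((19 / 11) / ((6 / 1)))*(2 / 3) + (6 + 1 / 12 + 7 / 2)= -3976937 / 27126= -146.61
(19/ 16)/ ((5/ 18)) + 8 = 491/ 40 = 12.28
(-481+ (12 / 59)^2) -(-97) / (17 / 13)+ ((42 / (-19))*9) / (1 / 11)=-703428778 / 1124363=-625.62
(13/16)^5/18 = 371293/18874368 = 0.02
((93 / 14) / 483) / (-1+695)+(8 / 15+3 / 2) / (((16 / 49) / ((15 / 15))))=1168908961 / 187713120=6.23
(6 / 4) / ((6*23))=0.01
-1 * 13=-13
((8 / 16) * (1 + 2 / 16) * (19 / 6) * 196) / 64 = 2793 / 512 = 5.46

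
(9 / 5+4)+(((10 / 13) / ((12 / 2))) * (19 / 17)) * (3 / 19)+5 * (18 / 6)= 23009 / 1105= 20.82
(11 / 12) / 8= 11 / 96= 0.11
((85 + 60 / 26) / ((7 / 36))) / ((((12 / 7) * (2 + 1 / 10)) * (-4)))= -5675 / 182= -31.18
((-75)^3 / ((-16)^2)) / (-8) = 421875 / 2048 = 205.99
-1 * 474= -474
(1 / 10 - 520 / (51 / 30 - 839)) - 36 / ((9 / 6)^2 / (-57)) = 76422133 / 83730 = 912.72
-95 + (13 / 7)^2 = -4486 / 49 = -91.55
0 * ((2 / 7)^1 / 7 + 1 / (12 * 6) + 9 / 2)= 0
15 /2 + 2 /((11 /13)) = 217 /22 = 9.86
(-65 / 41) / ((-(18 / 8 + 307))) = 260 / 50717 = 0.01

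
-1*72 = -72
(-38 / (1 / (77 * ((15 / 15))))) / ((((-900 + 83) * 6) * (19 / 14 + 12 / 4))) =1078 / 7869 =0.14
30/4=15/2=7.50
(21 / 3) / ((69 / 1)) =7 / 69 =0.10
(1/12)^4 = 1/20736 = 0.00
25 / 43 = 0.58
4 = 4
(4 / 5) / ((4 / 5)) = 1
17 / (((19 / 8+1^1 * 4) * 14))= 4 / 21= 0.19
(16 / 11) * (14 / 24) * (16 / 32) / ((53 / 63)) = 294 / 583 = 0.50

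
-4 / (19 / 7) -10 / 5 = -66 / 19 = -3.47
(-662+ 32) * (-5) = 3150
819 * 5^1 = 4095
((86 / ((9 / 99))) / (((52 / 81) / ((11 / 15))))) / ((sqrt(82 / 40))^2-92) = -12.01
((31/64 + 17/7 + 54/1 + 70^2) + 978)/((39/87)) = 77106389/5824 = 13239.42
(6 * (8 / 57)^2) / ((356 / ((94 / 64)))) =47 / 96387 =0.00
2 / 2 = 1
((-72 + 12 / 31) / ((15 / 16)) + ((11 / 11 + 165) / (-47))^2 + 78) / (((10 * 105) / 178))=28619018 / 11983825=2.39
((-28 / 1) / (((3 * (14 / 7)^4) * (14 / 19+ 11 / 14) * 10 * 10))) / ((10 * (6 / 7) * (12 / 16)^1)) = -6517 / 10935000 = -0.00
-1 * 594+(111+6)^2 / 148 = -74223 / 148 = -501.51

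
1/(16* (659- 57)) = 1/9632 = 0.00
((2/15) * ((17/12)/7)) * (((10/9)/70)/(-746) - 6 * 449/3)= -143494297/5921748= -24.23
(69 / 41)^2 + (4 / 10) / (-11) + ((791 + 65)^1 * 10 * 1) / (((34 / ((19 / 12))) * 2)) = 952988218 / 4715205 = 202.11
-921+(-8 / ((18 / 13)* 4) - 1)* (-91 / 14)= -8146 / 9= -905.11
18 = 18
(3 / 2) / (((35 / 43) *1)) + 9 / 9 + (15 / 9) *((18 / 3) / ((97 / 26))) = 37503 / 6790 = 5.52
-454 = -454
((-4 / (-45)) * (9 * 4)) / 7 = 16 / 35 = 0.46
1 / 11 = 0.09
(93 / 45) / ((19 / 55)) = 341 / 57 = 5.98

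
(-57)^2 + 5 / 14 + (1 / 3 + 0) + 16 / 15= 227553 / 70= 3250.76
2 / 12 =1 / 6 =0.17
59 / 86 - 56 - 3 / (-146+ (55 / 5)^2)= -118667 / 2150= -55.19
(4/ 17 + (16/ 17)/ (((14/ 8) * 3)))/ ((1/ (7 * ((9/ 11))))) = 444/ 187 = 2.37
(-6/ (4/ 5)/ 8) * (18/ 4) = -135/ 32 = -4.22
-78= -78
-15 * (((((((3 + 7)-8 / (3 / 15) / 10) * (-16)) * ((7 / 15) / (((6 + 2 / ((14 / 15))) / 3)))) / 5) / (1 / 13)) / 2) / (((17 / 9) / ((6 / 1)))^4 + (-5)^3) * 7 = -18.03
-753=-753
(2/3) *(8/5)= 1.07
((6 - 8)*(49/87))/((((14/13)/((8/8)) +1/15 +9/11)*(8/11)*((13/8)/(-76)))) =563255/15254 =36.93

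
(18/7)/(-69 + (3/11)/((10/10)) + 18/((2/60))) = 11/2016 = 0.01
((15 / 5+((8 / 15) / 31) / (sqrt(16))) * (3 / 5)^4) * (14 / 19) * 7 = 3696462 / 1840625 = 2.01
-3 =-3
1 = 1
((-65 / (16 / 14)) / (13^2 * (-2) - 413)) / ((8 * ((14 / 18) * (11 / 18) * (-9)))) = -585 / 264352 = -0.00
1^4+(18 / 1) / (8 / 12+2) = 31 / 4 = 7.75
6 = 6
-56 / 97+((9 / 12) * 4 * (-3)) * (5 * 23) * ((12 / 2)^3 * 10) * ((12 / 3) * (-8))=6939302344 / 97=71539199.42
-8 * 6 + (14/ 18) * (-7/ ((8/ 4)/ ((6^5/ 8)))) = -2694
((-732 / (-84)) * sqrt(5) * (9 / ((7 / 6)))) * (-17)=-55998 * sqrt(5) / 49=-2555.41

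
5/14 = 0.36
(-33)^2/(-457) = -1089/457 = -2.38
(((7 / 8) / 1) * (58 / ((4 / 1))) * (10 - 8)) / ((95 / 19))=203 / 40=5.08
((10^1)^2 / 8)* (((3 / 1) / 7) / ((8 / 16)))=75 / 7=10.71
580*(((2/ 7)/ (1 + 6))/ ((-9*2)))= -580/ 441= -1.32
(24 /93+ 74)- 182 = -3340 /31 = -107.74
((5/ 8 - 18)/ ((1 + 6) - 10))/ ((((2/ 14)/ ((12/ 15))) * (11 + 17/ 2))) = 973/ 585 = 1.66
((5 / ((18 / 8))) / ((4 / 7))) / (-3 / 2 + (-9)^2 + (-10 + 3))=14 / 261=0.05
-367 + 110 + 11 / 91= -23376 / 91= -256.88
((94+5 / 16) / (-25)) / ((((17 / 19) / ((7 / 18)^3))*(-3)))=3278051 / 39657600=0.08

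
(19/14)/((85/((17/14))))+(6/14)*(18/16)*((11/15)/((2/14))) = 4889/1960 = 2.49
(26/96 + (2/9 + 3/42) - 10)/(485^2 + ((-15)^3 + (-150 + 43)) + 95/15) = -9511/233603328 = -0.00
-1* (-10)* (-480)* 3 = -14400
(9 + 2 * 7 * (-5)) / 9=-6.78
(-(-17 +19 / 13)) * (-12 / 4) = -606 / 13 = -46.62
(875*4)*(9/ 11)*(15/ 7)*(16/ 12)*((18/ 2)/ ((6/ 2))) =270000/ 11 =24545.45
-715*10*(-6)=42900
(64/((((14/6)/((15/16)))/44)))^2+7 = 62726743/49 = 1280137.61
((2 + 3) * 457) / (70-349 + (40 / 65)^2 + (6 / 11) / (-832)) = -135930080 / 16574663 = -8.20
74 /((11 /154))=1036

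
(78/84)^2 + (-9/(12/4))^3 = -5123/196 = -26.14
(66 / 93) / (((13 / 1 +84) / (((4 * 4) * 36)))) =12672 / 3007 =4.21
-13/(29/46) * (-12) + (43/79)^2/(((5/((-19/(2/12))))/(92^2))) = -51514761336/904945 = -56925.85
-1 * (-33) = 33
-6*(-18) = 108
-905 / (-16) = 56.56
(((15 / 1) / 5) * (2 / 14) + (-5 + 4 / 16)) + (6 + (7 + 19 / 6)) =995 / 84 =11.85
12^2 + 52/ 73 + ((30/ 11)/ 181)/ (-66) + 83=364059958/ 1598773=227.71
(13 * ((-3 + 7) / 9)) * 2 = 104 / 9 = 11.56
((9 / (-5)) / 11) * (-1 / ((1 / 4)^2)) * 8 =1152 / 55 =20.95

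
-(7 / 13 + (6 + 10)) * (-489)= 105135 / 13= 8087.31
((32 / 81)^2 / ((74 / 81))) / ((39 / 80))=0.35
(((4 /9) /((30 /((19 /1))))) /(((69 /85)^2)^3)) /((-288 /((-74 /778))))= 53027221896875 /163218883224922992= 0.00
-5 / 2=-2.50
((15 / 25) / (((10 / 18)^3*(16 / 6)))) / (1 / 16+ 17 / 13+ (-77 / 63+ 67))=1535274 / 78563125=0.02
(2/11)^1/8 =1/44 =0.02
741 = 741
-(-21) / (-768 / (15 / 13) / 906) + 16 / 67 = -3160231 / 111488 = -28.35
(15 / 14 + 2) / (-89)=-43 / 1246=-0.03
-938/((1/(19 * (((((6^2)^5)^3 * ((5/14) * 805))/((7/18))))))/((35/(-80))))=1274337086302222422233422233600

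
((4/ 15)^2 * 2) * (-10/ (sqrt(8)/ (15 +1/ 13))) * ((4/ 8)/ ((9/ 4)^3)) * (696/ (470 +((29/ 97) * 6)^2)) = -109528588288 * sqrt(2)/ 316472995215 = -0.49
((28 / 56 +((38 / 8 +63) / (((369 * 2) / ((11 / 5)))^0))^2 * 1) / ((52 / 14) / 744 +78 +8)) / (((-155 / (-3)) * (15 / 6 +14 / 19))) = 29306151 / 91822370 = 0.32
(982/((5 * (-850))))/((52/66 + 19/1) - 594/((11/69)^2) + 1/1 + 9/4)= 64812/6549434875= 0.00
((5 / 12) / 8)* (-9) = -15 / 32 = -0.47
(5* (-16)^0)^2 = 25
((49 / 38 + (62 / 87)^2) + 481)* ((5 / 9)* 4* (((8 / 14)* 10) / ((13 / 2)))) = 111090508000 / 117781209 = 943.19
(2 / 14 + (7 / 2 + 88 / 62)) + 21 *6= 56881 / 434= 131.06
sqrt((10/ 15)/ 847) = 0.03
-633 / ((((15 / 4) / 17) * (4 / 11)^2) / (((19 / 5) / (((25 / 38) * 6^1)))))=-156683747 / 7500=-20891.17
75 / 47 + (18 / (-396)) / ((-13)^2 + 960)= 1862803 / 1167386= 1.60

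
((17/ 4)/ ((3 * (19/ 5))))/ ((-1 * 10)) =-17/ 456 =-0.04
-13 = -13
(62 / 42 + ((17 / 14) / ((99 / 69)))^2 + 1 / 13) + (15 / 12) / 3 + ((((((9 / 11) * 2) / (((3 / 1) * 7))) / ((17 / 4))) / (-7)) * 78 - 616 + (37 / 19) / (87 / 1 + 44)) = -18007693960625 / 29352231909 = -613.50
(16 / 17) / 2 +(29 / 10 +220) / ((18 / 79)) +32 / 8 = 1002409 / 1020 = 982.75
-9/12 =-3/4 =-0.75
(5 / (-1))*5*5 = -125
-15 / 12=-1.25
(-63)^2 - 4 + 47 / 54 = 214157 / 54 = 3965.87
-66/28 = -33/14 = -2.36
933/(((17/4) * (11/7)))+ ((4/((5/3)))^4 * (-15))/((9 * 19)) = 60751956/444125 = 136.79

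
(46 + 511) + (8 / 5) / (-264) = 91904 / 165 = 556.99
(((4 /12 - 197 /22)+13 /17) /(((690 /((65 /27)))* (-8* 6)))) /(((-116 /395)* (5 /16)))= -9053005 /1454839056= -0.01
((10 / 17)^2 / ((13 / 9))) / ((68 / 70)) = 15750 / 63869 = 0.25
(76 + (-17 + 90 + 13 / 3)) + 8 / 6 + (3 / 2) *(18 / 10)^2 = 23929 / 150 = 159.53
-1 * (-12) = 12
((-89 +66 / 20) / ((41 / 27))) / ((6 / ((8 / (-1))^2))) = -123408 / 205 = -601.99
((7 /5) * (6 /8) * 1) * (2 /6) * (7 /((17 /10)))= 49 /34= 1.44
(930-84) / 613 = 1.38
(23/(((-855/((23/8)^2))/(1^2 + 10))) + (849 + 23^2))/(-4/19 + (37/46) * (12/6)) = 1731217429/1759680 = 983.83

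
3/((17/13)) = 39/17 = 2.29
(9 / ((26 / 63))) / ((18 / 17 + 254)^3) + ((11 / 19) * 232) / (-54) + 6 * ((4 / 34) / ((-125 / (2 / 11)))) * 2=-63270552628436088919 / 25416172723848192000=-2.49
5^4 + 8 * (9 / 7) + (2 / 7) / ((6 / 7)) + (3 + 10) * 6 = 713.62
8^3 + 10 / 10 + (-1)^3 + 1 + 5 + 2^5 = 550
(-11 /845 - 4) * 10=-6782 /169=-40.13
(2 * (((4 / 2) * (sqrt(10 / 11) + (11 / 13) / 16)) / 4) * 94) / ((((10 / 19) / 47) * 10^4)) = 0.84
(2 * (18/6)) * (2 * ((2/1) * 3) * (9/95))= 648/95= 6.82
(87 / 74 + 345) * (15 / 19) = 384255 / 1406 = 273.30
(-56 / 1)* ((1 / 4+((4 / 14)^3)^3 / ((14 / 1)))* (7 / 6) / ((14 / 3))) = -282476273 / 80707214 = -3.50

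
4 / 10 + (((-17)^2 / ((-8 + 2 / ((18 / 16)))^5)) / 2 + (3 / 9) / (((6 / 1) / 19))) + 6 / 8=108552325291 / 49565859840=2.19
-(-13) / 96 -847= -81299 / 96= -846.86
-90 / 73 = -1.23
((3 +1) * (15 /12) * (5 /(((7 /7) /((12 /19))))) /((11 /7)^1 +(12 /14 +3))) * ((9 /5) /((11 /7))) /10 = 0.33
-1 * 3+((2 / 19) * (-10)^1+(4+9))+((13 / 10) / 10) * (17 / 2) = 38199 / 3800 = 10.05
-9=-9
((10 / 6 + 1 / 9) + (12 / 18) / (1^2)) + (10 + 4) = 148 / 9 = 16.44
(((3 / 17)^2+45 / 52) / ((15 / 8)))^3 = 0.11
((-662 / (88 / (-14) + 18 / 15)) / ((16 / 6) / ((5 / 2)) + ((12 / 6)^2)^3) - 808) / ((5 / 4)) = -70012337 / 108580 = -644.80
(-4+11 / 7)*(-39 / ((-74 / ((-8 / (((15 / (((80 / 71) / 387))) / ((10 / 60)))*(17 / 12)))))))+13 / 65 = 7124863 / 35582715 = 0.20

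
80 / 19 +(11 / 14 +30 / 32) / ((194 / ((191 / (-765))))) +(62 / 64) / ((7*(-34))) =379362203 / 90233280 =4.20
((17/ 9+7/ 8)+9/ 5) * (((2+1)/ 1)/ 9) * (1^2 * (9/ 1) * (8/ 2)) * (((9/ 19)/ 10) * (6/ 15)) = 4929/ 4750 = 1.04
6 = 6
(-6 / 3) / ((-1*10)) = 1 / 5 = 0.20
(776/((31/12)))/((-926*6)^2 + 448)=0.00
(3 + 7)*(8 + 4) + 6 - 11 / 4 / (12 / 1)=6037 / 48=125.77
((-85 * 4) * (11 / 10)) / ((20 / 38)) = -3553 / 5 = -710.60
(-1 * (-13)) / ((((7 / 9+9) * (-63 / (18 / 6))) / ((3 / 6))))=-39 / 1232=-0.03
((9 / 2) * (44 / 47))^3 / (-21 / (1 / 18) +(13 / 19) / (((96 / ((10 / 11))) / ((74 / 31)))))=-1207020906432 / 6102205442309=-0.20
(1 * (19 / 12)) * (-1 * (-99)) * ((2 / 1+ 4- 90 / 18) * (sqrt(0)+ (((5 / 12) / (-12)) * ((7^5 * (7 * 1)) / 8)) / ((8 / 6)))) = -60030.86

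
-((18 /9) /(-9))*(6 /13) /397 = 0.00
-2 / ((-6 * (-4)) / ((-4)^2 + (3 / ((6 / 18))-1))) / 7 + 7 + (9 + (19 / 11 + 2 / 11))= 1357 / 77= 17.62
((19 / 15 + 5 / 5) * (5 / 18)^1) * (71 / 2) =1207 / 54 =22.35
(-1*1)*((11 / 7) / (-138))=11 / 966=0.01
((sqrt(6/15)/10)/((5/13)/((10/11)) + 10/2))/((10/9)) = 39*sqrt(10)/11750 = 0.01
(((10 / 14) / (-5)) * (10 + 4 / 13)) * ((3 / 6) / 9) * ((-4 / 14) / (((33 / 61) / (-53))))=-433222 / 189189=-2.29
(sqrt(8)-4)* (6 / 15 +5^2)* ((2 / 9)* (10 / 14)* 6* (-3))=2032 / 7-1016* sqrt(2) / 7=85.02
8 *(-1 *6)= -48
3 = 3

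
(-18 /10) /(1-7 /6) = 54 /5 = 10.80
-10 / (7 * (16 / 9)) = -45 / 56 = -0.80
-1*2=-2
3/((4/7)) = 21/4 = 5.25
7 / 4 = 1.75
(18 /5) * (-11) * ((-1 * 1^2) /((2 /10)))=198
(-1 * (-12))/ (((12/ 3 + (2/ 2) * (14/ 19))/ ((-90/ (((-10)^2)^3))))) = -57/ 250000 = -0.00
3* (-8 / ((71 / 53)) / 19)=-1272 / 1349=-0.94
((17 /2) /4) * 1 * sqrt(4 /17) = sqrt(17) /4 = 1.03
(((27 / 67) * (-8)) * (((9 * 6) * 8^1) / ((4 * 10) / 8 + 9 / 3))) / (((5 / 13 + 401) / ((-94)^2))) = -669910176 / 174803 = -3832.37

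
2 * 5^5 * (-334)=-2087500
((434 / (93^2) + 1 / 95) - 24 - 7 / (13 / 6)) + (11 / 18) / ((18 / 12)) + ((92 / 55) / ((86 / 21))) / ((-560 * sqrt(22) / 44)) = -27664424 / 1033695 - 69 * sqrt(22) / 47300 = -26.77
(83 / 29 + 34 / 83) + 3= 15096 / 2407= 6.27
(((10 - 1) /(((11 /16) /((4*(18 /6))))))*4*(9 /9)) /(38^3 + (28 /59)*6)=25488 /2225861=0.01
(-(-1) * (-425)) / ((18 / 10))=-2125 / 9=-236.11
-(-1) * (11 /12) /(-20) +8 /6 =103 /80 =1.29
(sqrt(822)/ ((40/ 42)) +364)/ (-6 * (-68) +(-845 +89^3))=7 * sqrt(822)/ 4696880 +91/ 176133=0.00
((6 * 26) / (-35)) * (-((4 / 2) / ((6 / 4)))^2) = 832 / 105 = 7.92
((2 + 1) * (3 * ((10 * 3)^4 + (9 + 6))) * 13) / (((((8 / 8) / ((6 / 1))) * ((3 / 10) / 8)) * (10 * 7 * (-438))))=-252724680 / 511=-494568.85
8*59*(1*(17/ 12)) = 668.67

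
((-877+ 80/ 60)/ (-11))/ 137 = 2627/ 4521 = 0.58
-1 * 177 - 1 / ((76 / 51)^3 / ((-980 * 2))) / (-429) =-1399698357 / 7846696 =-178.38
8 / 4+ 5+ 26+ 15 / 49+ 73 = 5209 / 49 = 106.31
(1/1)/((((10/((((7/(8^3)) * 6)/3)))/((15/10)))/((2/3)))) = 7/2560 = 0.00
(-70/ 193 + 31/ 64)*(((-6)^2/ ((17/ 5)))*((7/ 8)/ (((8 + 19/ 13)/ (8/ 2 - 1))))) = 0.36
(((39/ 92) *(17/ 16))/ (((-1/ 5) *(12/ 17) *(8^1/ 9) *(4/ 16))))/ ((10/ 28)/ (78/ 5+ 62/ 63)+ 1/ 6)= -19482255/ 255392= -76.28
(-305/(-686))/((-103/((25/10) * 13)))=-19825/141316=-0.14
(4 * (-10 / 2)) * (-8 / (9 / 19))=337.78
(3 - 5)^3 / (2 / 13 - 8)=52 / 51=1.02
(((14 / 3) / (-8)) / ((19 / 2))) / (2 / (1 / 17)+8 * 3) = -7 / 6612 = -0.00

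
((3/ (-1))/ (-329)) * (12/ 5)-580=-954064/ 1645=-579.98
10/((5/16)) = 32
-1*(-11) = 11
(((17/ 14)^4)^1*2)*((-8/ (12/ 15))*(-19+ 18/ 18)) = 3758445/ 4802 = 782.68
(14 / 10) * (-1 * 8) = -56 / 5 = -11.20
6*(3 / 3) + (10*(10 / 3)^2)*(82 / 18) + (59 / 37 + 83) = 1788512 / 2997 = 596.77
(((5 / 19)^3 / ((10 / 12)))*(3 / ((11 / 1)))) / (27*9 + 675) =0.00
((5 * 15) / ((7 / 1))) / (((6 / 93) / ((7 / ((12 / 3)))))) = 2325 / 8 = 290.62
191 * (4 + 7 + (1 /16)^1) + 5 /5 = 33823 /16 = 2113.94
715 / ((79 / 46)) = 32890 / 79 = 416.33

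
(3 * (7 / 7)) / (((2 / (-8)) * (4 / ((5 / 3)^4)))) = -625 / 27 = -23.15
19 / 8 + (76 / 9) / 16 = 209 / 72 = 2.90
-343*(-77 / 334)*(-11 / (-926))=290521 / 309284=0.94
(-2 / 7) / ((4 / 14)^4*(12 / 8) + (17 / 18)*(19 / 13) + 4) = -160524 / 3028475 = -0.05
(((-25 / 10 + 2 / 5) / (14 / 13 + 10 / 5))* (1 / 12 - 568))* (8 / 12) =124033 / 480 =258.40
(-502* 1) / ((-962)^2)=-251 / 462722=-0.00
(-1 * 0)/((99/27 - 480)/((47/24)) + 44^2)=0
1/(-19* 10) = -1/190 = -0.01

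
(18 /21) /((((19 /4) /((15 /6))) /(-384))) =-23040 /133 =-173.23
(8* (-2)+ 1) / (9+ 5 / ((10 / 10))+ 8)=-15 / 22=-0.68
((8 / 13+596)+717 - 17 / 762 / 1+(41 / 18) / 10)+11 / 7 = 2736357947 / 2080260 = 1315.39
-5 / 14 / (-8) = 5 / 112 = 0.04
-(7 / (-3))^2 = -49 / 9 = -5.44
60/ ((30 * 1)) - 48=-46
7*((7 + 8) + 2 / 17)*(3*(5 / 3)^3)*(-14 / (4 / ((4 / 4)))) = -1574125 / 306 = -5144.20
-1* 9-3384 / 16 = -441 / 2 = -220.50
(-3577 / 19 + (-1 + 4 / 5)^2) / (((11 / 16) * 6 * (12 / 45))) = -178812 / 1045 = -171.11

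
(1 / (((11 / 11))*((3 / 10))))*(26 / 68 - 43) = -2415 / 17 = -142.06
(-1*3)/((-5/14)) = 42/5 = 8.40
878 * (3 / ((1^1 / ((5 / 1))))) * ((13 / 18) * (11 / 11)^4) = 28535 / 3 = 9511.67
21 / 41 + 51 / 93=1348 / 1271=1.06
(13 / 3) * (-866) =-11258 / 3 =-3752.67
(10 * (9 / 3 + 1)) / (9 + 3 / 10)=4.30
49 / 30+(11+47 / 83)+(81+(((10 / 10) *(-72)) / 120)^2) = 1177267 / 12450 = 94.56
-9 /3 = -3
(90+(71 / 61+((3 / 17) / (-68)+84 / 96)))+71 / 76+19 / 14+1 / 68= 1769604521 / 18757256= 94.34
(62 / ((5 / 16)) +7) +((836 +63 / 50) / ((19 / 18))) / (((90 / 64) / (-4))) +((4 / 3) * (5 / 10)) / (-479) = -6999112993 / 3412875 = -2050.80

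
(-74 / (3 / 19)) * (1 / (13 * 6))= -703 / 117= -6.01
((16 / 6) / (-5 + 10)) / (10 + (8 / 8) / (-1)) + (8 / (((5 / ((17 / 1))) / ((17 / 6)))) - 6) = 9602 / 135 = 71.13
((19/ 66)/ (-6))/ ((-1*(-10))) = -19/ 3960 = -0.00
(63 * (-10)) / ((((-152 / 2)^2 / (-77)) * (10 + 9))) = 24255 / 54872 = 0.44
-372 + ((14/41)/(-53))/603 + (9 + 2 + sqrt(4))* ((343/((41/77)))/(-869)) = -39505192145/103515201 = -381.64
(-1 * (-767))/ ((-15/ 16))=-12272/ 15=-818.13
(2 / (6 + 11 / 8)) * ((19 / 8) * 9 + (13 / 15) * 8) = 7.68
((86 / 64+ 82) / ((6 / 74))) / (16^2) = 4.02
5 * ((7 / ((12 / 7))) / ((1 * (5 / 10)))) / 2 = 245 / 12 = 20.42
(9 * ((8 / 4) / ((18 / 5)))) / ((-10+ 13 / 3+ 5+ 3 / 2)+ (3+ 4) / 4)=60 / 31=1.94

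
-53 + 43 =-10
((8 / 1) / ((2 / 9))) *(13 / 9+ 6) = 268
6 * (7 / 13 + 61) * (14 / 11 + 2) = 1208.39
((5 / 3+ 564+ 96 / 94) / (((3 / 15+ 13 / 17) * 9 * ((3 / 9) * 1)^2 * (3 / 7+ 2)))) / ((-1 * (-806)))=2796605 / 9318972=0.30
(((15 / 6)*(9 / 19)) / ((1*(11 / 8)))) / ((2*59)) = 90 / 12331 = 0.01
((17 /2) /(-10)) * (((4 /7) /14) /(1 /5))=-17 /98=-0.17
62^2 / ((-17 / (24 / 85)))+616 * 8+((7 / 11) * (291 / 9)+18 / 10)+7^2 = 47070157 / 9537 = 4935.53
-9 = -9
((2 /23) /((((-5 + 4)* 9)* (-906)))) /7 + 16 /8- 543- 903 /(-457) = -539.02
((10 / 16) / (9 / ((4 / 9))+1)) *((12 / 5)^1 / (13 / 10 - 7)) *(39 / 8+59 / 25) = -1447 / 16150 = -0.09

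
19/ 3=6.33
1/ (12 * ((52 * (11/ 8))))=1/ 858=0.00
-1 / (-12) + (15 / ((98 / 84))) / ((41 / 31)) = 33767 / 3444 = 9.80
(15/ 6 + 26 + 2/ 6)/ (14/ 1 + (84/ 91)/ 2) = 2249/ 1128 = 1.99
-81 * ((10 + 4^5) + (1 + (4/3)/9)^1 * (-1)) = -83661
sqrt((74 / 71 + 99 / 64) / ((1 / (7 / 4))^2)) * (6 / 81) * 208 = 91 * sqrt(835315) / 1917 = 43.39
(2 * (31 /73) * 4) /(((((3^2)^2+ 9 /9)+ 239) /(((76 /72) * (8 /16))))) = 1178 /210897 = 0.01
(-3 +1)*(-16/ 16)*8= 16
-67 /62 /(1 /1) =-1.08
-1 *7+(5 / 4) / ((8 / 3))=-209 / 32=-6.53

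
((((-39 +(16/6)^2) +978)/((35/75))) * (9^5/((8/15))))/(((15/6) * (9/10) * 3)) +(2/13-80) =6052234593/182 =33254036.23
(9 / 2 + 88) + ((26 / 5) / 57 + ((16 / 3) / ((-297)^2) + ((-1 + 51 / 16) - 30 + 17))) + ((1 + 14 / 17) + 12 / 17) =576496242943 / 6837961680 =84.31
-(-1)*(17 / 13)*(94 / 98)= 799 / 637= 1.25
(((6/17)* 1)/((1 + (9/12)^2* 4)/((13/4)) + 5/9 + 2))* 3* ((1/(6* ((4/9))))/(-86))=-243/187136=-0.00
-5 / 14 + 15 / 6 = 15 / 7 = 2.14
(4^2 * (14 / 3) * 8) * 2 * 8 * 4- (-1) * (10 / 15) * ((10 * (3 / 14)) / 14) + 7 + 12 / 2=5621638 / 147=38242.44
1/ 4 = 0.25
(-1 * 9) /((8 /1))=-1.12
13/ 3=4.33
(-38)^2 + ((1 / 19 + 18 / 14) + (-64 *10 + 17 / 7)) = 107433 / 133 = 807.77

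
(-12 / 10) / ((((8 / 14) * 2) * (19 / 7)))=-147 / 380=-0.39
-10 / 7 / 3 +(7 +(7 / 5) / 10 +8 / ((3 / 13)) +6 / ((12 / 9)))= 24061 / 525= 45.83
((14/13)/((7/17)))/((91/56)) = 272/169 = 1.61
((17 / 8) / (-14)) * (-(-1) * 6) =-51 / 56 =-0.91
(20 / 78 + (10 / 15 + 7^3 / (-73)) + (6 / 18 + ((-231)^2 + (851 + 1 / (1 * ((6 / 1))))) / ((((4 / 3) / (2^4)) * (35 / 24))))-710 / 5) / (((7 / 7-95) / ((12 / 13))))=-88872028996 / 20294365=-4379.15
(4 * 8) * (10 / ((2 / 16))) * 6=15360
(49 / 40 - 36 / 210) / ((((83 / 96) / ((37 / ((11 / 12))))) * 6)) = 8.20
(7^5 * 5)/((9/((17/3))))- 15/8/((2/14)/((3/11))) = 125707855/2376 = 52907.35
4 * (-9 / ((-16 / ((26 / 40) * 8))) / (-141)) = -39 / 470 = -0.08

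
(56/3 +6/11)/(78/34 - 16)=-10778/7689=-1.40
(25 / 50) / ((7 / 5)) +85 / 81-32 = -34693 / 1134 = -30.59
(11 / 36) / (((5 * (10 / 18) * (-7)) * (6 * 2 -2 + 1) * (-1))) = 0.00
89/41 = 2.17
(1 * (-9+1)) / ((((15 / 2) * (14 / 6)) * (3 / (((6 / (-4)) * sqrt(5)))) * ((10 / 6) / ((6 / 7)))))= 0.26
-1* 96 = -96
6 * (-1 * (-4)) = 24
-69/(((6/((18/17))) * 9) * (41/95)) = -2185/697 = -3.13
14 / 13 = 1.08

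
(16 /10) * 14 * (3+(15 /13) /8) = 4578 /65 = 70.43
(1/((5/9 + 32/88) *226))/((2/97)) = 9603/41132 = 0.23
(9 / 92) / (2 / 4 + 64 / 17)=153 / 6670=0.02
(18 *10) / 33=60 / 11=5.45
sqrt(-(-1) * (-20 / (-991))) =2 * sqrt(4955) / 991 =0.14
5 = 5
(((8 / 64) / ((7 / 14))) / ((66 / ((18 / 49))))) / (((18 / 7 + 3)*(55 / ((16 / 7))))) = 4 / 385385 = 0.00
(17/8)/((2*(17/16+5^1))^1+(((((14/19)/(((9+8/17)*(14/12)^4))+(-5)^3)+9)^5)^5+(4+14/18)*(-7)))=-29928326639105133086643530905300665744663657624065256815221798889185216202047331514827764386621695397158231751691431816425549982975163550002866348674013/57048175380868529753428405025171306542359616768873125605285014175877185143320485385320283760893596748631382324341757545588530317138749103868235714069490182732317451153115603345930739494111698814436778523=-0.00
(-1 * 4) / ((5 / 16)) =-64 / 5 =-12.80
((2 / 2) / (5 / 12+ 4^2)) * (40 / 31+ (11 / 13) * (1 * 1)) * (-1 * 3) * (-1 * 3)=92988 / 79391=1.17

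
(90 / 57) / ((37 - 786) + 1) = -15 / 7106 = -0.00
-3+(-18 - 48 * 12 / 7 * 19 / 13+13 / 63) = -141.06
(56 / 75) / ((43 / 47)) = 0.82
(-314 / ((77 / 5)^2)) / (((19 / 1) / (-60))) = 471000 / 112651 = 4.18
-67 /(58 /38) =-1273 /29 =-43.90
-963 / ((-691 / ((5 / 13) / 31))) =4815 / 278473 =0.02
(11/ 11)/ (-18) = -1/ 18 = -0.06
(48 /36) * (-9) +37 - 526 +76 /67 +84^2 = 6556.13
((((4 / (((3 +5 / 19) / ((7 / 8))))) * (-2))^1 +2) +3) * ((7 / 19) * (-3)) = -3717 / 1178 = -3.16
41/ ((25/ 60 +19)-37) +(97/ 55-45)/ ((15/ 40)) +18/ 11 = -115.99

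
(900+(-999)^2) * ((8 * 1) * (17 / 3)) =45283512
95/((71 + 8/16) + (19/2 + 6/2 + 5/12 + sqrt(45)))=1.04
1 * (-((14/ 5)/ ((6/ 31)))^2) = -47089/ 225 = -209.28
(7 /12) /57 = 7 /684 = 0.01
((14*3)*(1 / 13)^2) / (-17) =-42 / 2873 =-0.01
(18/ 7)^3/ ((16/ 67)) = 48843/ 686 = 71.20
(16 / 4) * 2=8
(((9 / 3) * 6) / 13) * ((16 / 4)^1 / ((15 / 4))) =96 / 65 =1.48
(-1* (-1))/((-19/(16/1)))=-16/19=-0.84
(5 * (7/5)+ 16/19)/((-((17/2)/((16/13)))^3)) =-4882432/205083359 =-0.02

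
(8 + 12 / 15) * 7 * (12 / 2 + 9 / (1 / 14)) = 40656 / 5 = 8131.20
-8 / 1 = -8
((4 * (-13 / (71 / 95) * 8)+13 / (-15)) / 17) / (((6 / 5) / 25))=-14843075 / 21726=-683.19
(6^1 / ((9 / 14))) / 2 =14 / 3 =4.67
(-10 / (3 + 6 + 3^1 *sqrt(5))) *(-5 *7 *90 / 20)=100.27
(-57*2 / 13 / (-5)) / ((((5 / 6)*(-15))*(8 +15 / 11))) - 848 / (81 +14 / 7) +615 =8401514711 / 13892125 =604.77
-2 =-2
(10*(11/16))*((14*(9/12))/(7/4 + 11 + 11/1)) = 231/76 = 3.04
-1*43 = -43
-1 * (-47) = 47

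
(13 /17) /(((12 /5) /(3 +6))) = 195 /68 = 2.87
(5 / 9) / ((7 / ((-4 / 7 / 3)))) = -20 / 1323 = -0.02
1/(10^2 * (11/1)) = 1/1100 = 0.00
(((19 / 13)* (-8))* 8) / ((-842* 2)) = 304 / 5473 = 0.06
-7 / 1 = -7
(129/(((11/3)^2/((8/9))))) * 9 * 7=65016/121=537.32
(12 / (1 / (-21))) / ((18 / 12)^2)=-112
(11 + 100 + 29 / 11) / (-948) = -625 / 5214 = -0.12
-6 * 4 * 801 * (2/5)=-38448/5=-7689.60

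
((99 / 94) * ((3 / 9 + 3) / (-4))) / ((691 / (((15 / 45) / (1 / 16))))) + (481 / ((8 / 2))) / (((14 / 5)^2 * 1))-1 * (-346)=9200204373 / 25461968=361.33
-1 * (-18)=18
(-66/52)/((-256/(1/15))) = 11/33280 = 0.00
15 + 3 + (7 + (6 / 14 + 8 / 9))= 1658 / 63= 26.32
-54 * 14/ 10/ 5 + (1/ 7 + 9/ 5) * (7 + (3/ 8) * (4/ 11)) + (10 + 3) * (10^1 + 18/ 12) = 570743/ 3850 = 148.24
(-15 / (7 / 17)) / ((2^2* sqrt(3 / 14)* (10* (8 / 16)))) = -17* sqrt(42) / 28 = -3.93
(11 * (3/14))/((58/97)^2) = 310497/47096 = 6.59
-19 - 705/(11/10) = -7259/11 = -659.91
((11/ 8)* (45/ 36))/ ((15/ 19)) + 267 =25841/ 96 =269.18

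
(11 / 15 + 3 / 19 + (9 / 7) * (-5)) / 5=-11047 / 9975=-1.11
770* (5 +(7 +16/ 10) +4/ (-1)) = 7392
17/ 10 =1.70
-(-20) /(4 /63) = 315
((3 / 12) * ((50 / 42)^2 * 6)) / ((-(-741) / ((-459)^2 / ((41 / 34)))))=501.23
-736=-736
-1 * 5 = -5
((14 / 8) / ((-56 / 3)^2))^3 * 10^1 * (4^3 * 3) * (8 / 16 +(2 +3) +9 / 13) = 251505 / 166985728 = 0.00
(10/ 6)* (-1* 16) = -80/ 3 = -26.67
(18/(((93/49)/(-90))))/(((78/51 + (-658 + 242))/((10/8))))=2.57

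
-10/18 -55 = -500/9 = -55.56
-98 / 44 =-49 / 22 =-2.23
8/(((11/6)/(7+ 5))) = 576/11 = 52.36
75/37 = 2.03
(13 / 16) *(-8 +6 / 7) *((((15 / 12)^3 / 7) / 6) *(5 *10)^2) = -25390625 / 37632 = -674.71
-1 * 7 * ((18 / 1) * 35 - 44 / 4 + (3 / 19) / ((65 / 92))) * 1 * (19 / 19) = -5353187 / 1235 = -4334.56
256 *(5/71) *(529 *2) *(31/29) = 41981440/2059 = 20389.24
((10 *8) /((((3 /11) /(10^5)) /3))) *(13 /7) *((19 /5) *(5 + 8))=56513600000 /7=8073371428.57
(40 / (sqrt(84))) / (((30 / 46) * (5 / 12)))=368 * sqrt(21) / 105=16.06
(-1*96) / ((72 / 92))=-368 / 3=-122.67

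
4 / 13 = 0.31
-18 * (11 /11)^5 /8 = -9 /4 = -2.25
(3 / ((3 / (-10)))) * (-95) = 950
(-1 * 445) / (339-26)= -445 / 313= -1.42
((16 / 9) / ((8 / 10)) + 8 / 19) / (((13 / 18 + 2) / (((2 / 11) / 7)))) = 1808 / 71687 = 0.03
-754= -754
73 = 73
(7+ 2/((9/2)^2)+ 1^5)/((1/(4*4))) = 10496/81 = 129.58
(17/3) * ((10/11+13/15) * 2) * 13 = 129506/495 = 261.63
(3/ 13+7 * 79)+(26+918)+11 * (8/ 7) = 137392/ 91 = 1509.80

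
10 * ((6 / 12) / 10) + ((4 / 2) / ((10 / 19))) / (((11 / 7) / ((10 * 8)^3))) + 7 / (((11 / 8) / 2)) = 27238635 / 22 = 1238119.77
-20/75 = -4/15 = -0.27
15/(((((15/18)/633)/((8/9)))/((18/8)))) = 22788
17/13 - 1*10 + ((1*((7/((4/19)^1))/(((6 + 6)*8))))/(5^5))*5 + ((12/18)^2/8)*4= -8.47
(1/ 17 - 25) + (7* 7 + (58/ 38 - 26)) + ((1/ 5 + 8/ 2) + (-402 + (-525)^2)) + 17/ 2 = 889009971/ 3230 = 275235.29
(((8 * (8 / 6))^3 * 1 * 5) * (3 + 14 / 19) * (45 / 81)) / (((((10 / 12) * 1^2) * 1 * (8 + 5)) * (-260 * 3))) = -1163264 / 780273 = -1.49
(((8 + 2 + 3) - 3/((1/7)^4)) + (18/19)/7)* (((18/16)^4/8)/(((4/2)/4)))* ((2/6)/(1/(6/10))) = -1568492343/2723840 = -575.84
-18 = -18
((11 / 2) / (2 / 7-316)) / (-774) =77 / 3421080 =0.00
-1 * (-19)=19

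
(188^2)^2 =1249198336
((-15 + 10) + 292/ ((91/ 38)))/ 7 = 10641/ 637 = 16.70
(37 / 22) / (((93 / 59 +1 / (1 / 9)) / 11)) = 2183 / 1248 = 1.75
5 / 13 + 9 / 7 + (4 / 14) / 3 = 482 / 273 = 1.77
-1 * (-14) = 14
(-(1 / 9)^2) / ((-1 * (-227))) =-1 / 18387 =-0.00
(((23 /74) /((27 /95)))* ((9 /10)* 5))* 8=39.37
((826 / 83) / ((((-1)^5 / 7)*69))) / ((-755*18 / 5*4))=2891 / 31131972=0.00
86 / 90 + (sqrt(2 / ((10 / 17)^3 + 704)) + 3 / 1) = 17*sqrt(7351973) / 864938 + 178 / 45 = 4.01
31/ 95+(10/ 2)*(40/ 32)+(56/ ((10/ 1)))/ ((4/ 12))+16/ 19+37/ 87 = 814721/ 33060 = 24.64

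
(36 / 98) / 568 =9 / 13916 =0.00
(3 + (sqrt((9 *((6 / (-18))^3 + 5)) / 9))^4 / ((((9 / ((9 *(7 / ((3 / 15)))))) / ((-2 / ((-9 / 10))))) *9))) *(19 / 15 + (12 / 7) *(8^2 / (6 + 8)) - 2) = 66548677687 / 43401015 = 1533.34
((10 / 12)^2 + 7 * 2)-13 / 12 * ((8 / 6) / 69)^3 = 1564030517 / 106436916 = 14.69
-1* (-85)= 85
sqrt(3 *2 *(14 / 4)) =4.58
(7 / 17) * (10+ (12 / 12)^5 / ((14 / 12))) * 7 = 532 / 17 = 31.29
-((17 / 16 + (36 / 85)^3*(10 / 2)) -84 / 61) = -7828981 / 119877200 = -0.07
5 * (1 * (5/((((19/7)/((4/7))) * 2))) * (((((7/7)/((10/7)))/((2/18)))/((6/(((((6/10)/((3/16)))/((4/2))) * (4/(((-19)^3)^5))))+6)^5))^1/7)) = -0.00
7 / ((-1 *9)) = -7 / 9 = -0.78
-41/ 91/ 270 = -41/ 24570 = -0.00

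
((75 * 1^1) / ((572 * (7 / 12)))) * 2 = 450 / 1001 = 0.45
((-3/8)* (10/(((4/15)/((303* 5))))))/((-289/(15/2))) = 5113125/9248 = 552.89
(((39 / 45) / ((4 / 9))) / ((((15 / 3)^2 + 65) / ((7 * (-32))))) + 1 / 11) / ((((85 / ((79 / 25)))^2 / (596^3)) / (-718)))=3727343646534566272 / 3725390625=1000524246.11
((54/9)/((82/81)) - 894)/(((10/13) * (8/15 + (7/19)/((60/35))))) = -53961102/34973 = -1542.94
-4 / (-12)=1 / 3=0.33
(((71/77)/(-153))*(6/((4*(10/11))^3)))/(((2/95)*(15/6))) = -0.01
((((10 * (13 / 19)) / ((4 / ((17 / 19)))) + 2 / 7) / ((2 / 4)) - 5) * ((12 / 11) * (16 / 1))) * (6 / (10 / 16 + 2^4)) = -31850496 / 3697001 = -8.62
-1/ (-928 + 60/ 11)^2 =-121/ 102981904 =-0.00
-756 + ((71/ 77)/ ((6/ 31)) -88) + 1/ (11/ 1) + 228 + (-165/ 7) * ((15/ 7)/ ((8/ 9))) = -8640847/ 12936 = -667.97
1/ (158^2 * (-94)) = -0.00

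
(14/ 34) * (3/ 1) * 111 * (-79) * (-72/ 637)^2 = -136375488/ 985439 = -138.39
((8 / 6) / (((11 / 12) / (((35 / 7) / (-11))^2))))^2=160000 / 1771561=0.09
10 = 10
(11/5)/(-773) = -11/3865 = -0.00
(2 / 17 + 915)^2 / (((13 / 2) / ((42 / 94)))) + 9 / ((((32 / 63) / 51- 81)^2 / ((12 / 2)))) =1126534583425473012 / 19569625995049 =57565.46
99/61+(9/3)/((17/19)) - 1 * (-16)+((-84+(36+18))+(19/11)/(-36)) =-3725471/410652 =-9.07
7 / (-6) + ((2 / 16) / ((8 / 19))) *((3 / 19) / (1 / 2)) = -103 / 96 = -1.07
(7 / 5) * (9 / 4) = 3.15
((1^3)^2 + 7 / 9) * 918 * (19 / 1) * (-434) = -13457472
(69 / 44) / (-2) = -69 / 88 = -0.78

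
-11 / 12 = -0.92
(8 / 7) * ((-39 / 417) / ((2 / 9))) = -468 / 973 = -0.48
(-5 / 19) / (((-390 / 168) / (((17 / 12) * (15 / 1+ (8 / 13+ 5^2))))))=20944 / 3211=6.52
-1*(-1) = 1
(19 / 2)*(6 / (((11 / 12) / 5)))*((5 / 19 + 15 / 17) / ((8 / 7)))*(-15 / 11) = -874125 / 2057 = -424.95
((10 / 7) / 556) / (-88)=-5 / 171248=-0.00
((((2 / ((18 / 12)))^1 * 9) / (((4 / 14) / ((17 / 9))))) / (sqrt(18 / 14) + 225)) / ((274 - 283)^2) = 20825 / 4783941 - 119 * sqrt(7) / 14351823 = 0.00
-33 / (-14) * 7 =33 / 2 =16.50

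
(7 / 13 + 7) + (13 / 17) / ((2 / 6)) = 2173 / 221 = 9.83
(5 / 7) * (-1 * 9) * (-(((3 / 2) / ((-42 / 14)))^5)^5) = -45 / 234881024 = -0.00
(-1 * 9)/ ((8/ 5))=-45/ 8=-5.62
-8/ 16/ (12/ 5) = -5/ 24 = -0.21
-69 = -69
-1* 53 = -53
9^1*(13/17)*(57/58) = 6669/986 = 6.76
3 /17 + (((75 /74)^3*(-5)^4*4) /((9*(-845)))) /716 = 36675684297 /208393330808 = 0.18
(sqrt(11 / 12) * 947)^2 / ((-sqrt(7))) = -9864899 * sqrt(7) / 84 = -310715.11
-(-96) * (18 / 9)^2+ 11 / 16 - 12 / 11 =383.60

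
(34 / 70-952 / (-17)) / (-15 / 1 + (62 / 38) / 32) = -1202016 / 318115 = -3.78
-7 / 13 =-0.54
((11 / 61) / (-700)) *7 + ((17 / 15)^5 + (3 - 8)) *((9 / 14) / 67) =-43915403 / 1379362500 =-0.03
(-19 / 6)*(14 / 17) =-133 / 51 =-2.61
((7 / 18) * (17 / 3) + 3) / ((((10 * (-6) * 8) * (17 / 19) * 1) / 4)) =-5339 / 110160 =-0.05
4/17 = 0.24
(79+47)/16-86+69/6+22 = -357/8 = -44.62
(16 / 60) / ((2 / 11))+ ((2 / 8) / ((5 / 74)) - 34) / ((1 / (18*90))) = -736268 / 15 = -49084.53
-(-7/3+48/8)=-11/3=-3.67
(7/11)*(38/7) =38/11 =3.45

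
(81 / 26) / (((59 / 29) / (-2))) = -2349 / 767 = -3.06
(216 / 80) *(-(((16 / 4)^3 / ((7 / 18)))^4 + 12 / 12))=-47552535788859 / 24010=-1980530436.85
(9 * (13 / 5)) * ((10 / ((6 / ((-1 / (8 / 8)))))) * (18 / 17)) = -702 / 17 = -41.29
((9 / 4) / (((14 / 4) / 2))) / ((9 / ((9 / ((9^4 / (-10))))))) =-0.00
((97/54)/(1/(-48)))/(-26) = 388/117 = 3.32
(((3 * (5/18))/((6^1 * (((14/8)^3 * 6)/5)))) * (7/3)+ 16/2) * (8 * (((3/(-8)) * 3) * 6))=-63904/147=-434.72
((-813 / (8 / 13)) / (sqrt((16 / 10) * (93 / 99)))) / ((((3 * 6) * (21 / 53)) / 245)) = -6535165 * sqrt(10230) / 17856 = -37017.77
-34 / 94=-17 / 47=-0.36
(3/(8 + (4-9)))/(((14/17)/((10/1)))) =85/7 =12.14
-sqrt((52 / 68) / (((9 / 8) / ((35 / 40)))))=-sqrt(1547) / 51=-0.77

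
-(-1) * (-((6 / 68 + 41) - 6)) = -1193 / 34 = -35.09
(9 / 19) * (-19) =-9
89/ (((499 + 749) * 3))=89/ 3744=0.02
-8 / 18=-4 / 9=-0.44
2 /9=0.22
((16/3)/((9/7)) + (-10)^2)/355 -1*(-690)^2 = -4563415688/9585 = -476099.71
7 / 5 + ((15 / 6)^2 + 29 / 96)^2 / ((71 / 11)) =26340607 / 3271680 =8.05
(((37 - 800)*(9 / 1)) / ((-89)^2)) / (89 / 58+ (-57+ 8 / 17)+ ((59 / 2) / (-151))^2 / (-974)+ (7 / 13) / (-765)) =175931123268405960 / 11160512932808797153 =0.02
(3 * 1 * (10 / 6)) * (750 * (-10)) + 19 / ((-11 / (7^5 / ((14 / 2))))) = -458119 / 11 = -41647.18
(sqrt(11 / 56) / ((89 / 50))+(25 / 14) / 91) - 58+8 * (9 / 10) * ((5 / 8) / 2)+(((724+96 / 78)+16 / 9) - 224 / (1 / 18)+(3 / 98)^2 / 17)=-16049425939 / 4775589+25 * sqrt(154) / 1246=-3360.47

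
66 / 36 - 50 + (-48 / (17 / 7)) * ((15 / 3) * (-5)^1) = 45487 / 102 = 445.95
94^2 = 8836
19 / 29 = 0.66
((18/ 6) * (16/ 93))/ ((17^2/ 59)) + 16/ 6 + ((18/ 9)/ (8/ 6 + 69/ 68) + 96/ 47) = 5.67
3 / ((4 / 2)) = 3 / 2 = 1.50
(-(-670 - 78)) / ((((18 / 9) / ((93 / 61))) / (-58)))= -2017356 / 61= -33071.41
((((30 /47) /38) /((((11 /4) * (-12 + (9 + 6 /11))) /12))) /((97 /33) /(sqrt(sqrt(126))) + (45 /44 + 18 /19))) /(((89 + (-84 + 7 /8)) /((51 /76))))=-545705011332480384 /302798710993182813113 -1522285097997312 * sqrt(14) /15936774262799095427 + 757085997600768 * 14^(1 /4) * sqrt(3) /15936774262799095427 + 1020294447803136 * 14^(3 /4) * sqrt(3) /15936774262799095427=-0.00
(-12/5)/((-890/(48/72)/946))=1.70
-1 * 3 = -3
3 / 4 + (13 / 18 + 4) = 197 / 36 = 5.47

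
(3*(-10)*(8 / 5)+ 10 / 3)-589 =-633.67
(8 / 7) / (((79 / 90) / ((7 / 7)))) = 720 / 553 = 1.30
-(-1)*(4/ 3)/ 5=4/ 15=0.27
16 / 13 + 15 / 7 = 307 / 91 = 3.37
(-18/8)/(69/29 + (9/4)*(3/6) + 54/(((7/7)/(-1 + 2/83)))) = 14442/315763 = 0.05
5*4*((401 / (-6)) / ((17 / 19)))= -76190 / 51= -1493.92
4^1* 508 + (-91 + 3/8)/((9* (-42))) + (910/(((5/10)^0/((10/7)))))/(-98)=42737651/21168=2018.97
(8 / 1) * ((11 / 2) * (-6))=-264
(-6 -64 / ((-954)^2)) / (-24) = 682595 / 2730348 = 0.25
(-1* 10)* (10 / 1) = -100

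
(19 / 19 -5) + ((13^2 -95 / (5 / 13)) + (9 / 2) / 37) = -6059 / 74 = -81.88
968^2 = 937024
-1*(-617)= 617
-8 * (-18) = 144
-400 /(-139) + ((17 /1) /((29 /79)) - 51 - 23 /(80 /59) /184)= -4912389 /2579840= -1.90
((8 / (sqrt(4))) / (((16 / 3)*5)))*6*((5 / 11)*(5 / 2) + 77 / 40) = 12123 / 4400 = 2.76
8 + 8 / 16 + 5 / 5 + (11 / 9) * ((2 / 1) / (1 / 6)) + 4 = 169 / 6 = 28.17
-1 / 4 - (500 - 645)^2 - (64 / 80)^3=-10512881 / 500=-21025.76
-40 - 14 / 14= -41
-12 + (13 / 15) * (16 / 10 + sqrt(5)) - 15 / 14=-12269 / 1050 + 13 * sqrt(5) / 15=-9.75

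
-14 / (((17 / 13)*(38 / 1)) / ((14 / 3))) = -1274 / 969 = -1.31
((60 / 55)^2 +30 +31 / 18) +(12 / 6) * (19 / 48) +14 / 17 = 5113661 / 148104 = 34.53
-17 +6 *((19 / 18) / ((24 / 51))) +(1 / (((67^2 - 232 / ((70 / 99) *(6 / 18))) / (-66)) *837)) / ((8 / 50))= -969689515 / 273783816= -3.54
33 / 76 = 0.43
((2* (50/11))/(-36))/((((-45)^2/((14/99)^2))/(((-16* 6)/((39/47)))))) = 294784/1021724847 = 0.00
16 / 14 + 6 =50 / 7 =7.14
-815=-815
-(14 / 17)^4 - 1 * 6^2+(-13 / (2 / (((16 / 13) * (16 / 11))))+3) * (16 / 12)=-132228656 / 2756193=-47.98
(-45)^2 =2025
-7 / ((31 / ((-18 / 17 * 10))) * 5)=252 / 527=0.48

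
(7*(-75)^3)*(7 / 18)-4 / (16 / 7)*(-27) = -4593561 / 4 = -1148390.25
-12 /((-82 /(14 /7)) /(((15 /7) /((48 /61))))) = 915 /1148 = 0.80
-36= -36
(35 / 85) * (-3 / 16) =-21 / 272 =-0.08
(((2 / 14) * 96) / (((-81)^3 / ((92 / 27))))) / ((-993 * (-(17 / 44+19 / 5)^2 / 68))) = -9689292800 / 28200974442734079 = -0.00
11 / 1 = 11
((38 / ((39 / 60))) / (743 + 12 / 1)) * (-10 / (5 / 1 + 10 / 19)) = -5776 / 41223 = -0.14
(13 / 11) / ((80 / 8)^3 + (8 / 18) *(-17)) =117 / 98252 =0.00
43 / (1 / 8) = 344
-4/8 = -1/2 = -0.50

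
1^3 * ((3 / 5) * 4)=12 / 5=2.40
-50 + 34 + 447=431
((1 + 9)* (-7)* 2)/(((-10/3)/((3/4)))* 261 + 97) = 140/1063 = 0.13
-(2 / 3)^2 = -4 / 9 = -0.44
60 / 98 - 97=-4723 / 49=-96.39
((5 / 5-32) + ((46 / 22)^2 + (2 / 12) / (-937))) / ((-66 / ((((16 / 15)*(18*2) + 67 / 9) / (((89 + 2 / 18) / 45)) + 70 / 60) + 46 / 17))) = 2502731019620 / 229548629673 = 10.90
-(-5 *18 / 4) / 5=9 / 2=4.50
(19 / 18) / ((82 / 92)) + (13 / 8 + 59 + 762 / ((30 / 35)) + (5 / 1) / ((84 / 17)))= 19668433 / 20664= 951.82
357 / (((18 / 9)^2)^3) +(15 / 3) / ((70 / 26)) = 3331 / 448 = 7.44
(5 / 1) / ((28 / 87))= 435 / 28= 15.54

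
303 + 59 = 362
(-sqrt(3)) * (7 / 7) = -sqrt(3) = -1.73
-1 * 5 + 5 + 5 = 5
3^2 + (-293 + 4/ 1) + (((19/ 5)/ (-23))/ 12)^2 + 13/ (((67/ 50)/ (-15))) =-54294419813/ 127594800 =-425.52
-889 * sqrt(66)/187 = -38.62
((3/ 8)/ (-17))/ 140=-3/ 19040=-0.00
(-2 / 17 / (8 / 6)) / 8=-3 / 272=-0.01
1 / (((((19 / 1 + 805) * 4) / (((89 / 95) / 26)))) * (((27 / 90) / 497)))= 44233 / 2442336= 0.02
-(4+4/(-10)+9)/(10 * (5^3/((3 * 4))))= -378/3125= -0.12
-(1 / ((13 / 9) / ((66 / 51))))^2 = -0.80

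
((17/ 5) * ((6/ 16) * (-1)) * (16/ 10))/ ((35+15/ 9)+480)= -153/ 38750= -0.00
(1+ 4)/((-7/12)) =-60/7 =-8.57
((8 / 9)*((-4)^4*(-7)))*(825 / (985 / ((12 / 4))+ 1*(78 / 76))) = -149811200 / 37547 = -3989.96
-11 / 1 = -11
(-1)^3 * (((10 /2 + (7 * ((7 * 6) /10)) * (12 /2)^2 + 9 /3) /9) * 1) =-5332 /45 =-118.49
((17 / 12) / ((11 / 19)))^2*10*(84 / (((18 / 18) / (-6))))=-3651515 / 121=-30177.81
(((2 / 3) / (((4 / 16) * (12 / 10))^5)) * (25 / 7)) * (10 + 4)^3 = 1960000000 / 729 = 2688614.54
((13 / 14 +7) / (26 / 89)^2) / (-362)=-879231 / 3425968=-0.26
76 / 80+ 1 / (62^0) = 39 / 20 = 1.95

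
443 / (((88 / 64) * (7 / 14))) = 7088 / 11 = 644.36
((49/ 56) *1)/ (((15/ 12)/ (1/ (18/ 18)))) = 7/ 10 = 0.70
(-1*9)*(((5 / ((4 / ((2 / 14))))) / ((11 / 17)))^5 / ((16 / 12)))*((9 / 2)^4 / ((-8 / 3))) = 2358031949803125 / 1419134452105216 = 1.66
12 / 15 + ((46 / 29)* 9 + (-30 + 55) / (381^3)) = 120899665051 / 8019419445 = 15.08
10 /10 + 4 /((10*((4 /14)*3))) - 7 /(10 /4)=-4 /3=-1.33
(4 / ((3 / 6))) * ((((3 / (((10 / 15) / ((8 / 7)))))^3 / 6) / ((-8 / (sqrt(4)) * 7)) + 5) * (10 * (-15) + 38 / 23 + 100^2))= 18237614944 / 55223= 330253.97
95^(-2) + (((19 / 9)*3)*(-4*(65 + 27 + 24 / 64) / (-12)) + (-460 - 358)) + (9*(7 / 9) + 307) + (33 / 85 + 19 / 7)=-23652807097 / 77326200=-305.88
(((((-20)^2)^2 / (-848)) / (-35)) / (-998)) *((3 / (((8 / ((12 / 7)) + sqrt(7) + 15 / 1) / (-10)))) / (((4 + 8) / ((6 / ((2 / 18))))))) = 11947500 / 316385461 -607500 *sqrt(7) / 316385461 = 0.03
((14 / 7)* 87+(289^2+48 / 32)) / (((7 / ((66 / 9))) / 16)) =29461168 / 21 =1402912.76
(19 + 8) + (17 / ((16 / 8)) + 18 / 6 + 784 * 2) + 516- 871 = 2503 / 2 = 1251.50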